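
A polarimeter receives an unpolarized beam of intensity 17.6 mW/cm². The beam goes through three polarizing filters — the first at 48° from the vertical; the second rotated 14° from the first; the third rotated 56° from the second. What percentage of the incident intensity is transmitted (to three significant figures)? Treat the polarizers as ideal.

≈ 14.7%

Unpolarized light through the first polarizer → I₁ = 17.6 mW/cm²/2 = 8.8 mW/cm², polarized at 48°.
I₂ = I₁ · cos²(14°) = 8.8 · 0.9415 = 8.285 mW/cm².
I₃ = I₂ · cos²(56°) = 8.285 · 0.3127 = 2.591 mW/cm².
That is 14.72% of the incident intensity.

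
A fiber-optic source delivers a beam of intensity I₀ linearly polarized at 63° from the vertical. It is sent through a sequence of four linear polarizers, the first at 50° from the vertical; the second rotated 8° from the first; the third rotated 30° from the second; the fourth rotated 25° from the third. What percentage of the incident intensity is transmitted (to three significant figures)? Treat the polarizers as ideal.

By Malus's law, I₁ = I₀ cos²(50° − 63°) = I₀ cos²(13°) = 0.9494 I₀.
I₂ = I₁ cos²(8°) = 0.9494 · 0.9806 I₀ = 0.931 I₀.
I₃ = I₂ cos²(30°) = 0.931 · 0.75 I₀ = 0.6983 I₀.
I₄ = I₃ cos²(25°) = 0.6983 · 0.8214 I₀ = 0.5735 I₀.
That is 57.35% of the incident intensity.

≈ 57.4%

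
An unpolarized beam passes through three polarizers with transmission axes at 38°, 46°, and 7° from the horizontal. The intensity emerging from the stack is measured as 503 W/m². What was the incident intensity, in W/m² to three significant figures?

I₀ ≈ 1700 W/m²

Unpolarized light through the first polarizer → I₁ = ½ I₀, now polarized at 38°.
I₂ = I₁ cos²(46° − 38°) = 0.5 I₀ · cos²(8°) = 0.4903 I₀.
I₃ = I₂ cos²(7° − 46°) = 0.4903 I₀ · cos²(39°) = 0.2961 I₀.
So 503 W/m² = 0.2961 I₀, giving I₀ = 503/0.2961 = 1699 W/m².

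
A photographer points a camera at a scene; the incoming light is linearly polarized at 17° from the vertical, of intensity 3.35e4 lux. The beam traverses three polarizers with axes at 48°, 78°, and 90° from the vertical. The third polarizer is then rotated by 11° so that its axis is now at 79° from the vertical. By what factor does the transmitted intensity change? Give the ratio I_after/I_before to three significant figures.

Before rotation:
By Malus's law, I₁ = I₀ cos²(48° − 17°) = I₀ cos²(31°) = 0.7347 I₀.
I₂ = I₁ cos²(78° − 48°) = 0.7347 I₀ · cos²(30°) = 0.5511 I₀.
I₃ = I₂ cos²(90° − 78°) = 0.5511 I₀ · cos²(12°) = 0.5272 I₀.
After rotation:
I₁ = I₀ cos²(48° − 17°) = I₀ cos²(31°) = 0.7347 I₀.
I₂ = I₁ cos²(78° − 48°) = 0.7347 I₀ · cos²(30°) = 0.5511 I₀.
I₃ = I₂ cos²(79° − 78°) = 0.5511 I₀ · cos²(1°) = 0.5509 I₀.
Ratio = 0.5509 / 0.5272 = 1.045.

I_new/I_old ≈ 1.04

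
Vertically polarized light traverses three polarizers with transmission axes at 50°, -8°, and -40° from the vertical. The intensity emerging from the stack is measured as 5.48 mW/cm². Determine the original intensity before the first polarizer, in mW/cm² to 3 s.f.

By Malus's law, I₁ = I₀ cos²(50° − 0°) = I₀ cos²(50°) = 0.4132 I₀.
I₂ = I₁ cos²(-8° − 50°) = 0.4132 I₀ · cos²(58°) = 0.116 I₀.
I₃ = I₂ cos²(-40° + 8°) = 0.116 I₀ · cos²(32°) = 0.08344 I₀.
So 5.48 mW/cm² = 0.08344 I₀, giving I₀ = 5.48/0.08344 = 65.67 mW/cm².

I₀ ≈ 65.7 mW/cm²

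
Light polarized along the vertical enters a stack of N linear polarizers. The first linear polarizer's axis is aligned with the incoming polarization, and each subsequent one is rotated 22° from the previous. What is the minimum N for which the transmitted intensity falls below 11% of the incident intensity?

First polarizer is aligned with the polarization: full transmission.
Each further stage multiplies by cos²(22°) = 0.8597.
After N polarizers: T = 0.8597^(N−1). Require T < 0.11 ⇒ N−1 > ln(0.11)/ln(0.8597) = 14.60, so N−1 ≥ 15 and N = 16.
Check: N=16 gives T = 0.1035 < 0.11; N=15 gives T = 0.1204.

N = 16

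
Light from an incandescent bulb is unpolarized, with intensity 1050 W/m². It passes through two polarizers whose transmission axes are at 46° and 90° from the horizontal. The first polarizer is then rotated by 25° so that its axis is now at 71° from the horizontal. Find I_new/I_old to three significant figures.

Before rotation:
Unpolarized light through the first polarizer → I₁ = ½ I₀, now polarized at 46°.
I₂ = I₁ cos²(90° − 46°) = 0.5 I₀ · cos²(44°) = 0.2587 I₀.
After rotation:
Unpolarized light through the first polarizer → I₁ = ½ I₀, now polarized at 71°.
I₂ = I₁ cos²(90° − 71°) = 0.5 I₀ · cos²(19°) = 0.447 I₀.
Ratio = 0.447 / 0.2587 = 1.728.

I_new/I_old ≈ 1.73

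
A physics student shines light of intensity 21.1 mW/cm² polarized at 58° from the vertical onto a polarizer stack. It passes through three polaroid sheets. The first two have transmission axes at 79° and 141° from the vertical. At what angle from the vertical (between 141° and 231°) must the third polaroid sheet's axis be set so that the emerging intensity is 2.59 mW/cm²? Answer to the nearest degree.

θ ≈ 178°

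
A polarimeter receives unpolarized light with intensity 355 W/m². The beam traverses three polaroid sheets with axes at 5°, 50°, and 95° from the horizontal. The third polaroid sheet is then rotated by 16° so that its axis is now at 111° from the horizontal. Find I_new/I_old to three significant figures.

I_new/I_old ≈ 0.470

Before rotation:
Unpolarized light through the first polarizer → I₁ = ½ I₀, now polarized at 5°.
I₂ = I₁ cos²(50° − 5°) = 0.5 I₀ · cos²(45°) = 0.25 I₀.
I₃ = I₂ cos²(95° − 50°) = 0.25 I₀ · cos²(45°) = 0.125 I₀.
After rotation:
Unpolarized light through the first polarizer → I₁ = ½ I₀, now polarized at 5°.
I₂ = I₁ cos²(50° − 5°) = 0.5 I₀ · cos²(45°) = 0.25 I₀.
I₃ = I₂ cos²(111° − 50°) = 0.25 I₀ · cos²(61°) = 0.05876 I₀.
Ratio = 0.05876 / 0.125 = 0.4701.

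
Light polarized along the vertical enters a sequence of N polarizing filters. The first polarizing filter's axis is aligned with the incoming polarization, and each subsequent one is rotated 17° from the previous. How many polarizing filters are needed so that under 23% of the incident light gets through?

N = 18

First polarizer is aligned with the polarization: full transmission.
Each further stage multiplies by cos²(17°) = 0.9145.
After N polarizers: T = 0.9145^(N−1). Require T < 0.23 ⇒ N−1 > ln(0.23)/ln(0.9145) = 16.45, so N−1 ≥ 17 and N = 18.
Check: N=18 gives T = 0.2189 < 0.23; N=17 gives T = 0.2394.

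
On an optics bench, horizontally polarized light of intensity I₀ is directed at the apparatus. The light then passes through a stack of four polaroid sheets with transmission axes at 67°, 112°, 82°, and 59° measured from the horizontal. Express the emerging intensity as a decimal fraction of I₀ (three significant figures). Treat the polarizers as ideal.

By Malus's law, I₁ = I₀ cos²(67° − 0°) = I₀ cos²(67°) = 0.1527 I₀.
I₂ = I₁ cos²(112° − 67°) = 0.1527 I₀ · cos²(45°) = 0.07634 I₀.
I₃ = I₂ cos²(82° − 112°) = 0.07634 I₀ · cos²(30°) = 0.05725 I₀.
I₄ = I₃ cos²(59° − 82°) = 0.05725 I₀ · cos²(23°) = 0.04851 I₀.
Transmitted fraction = 0.04851.

≈ 0.0485 I₀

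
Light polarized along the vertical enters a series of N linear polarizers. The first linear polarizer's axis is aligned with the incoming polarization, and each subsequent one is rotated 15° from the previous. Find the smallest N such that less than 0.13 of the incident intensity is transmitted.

N = 31

First polarizer is aligned with the polarization: full transmission.
Each further stage multiplies by cos²(15°) = 0.933.
After N polarizers: T = 0.933^(N−1). Require T < 0.13 ⇒ N−1 > ln(0.13)/ln(0.933) = 29.42, so N−1 ≥ 30 and N = 31.
Check: N=31 gives T = 0.1249 < 0.13; N=30 gives T = 0.1339.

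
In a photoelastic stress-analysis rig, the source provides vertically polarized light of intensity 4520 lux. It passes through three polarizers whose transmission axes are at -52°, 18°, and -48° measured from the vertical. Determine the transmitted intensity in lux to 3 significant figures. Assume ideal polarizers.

I ≈ 33.2 lux

I₁ = 4520 lux · cos²(52°) = 1713 lux.
I₂ = I₁ · cos²(70°) = 1713 · 0.117 = 200.4 lux.
I₃ = I₂ · cos²(66°) = 200.4 · 0.1654 = 33.16 lux.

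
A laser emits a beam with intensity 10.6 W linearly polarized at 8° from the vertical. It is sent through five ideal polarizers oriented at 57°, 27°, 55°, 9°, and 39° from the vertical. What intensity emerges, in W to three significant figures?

I ≈ 0.965 W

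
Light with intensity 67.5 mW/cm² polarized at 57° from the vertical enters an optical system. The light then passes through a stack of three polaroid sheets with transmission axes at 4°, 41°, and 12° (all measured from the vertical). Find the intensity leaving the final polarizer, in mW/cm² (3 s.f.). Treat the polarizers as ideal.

I₁ = 67.5 mW/cm² · cos²(53°) = 24.45 mW/cm².
I₂ = I₁ · cos²(37°) = 24.45 · 0.6378 = 15.59 mW/cm².
I₃ = I₂ · cos²(29°) = 15.59 · 0.765 = 11.93 mW/cm².

I ≈ 11.9 mW/cm²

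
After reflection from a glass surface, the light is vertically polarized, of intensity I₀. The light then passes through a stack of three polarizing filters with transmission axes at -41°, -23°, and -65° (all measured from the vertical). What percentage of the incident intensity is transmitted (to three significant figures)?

≈ 28.5%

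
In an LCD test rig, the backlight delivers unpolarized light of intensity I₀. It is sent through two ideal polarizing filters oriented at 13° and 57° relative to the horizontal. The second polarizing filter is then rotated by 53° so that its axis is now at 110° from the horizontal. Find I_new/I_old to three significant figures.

I_new/I_old ≈ 0.0287

Before rotation:
Unpolarized light through the first polarizer → I₁ = ½ I₀, now polarized at 13°.
I₂ = I₁ cos²(57° − 13°) = 0.5 I₀ · cos²(44°) = 0.2587 I₀.
After rotation:
Unpolarized light through the first polarizer → I₁ = ½ I₀, now polarized at 13°.
Angle between axes 1 and 2: 83°. I₂ = 0.5 I₀ · cos²(83°) = 0.007426 I₀.
Ratio = 0.007426 / 0.2587 = 0.0287.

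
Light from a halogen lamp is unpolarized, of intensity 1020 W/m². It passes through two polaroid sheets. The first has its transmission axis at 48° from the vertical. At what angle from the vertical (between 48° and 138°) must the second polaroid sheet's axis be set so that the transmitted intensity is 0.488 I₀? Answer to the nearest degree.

Unpolarized light through the first polarizer → I₁ = ½ I₀, now polarized at 48°.
Need I₂/I₀ = 0.488, so cos²(θ − 48°) = 0.488 / 0.5 = 0.976.
θ − 48° = arccos(√0.976) = 8.9°, giving θ ≈ 48 + 8.9 = 56.9°.

θ ≈ 57°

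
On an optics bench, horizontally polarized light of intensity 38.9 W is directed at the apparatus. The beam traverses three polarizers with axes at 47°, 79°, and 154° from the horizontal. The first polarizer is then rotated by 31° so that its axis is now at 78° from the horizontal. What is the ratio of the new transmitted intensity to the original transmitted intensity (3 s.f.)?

I_new/I_old ≈ 0.129

Before rotation:
I₁ = I₀ cos²(47° − 0°) = I₀ cos²(47°) = 0.4651 I₀.
I₂ = I₁ cos²(79° − 47°) = 0.4651 I₀ · cos²(32°) = 0.3345 I₀.
I₃ = I₂ cos²(154° − 79°) = 0.3345 I₀ · cos²(75°) = 0.02241 I₀.
After rotation:
I₁ = I₀ cos²(78° − 0°) = I₀ cos²(78°) = 0.04323 I₀.
I₂ = I₁ cos²(79° − 78°) = 0.04323 I₀ · cos²(1°) = 0.04321 I₀.
I₃ = I₂ cos²(154° − 79°) = 0.04321 I₀ · cos²(75°) = 0.002895 I₀.
Ratio = 0.002895 / 0.02241 = 0.1292.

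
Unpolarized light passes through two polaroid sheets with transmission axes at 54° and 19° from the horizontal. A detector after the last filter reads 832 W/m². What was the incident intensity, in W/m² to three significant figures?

Unpolarized light through the first polarizer → I₁ = ½ I₀, now polarized at 54°.
I₂ = I₁ cos²(19° − 54°) = 0.5 I₀ · cos²(35°) = 0.3355 I₀.
So 832 W/m² = 0.3355 I₀, giving I₀ = 832/0.3355 = 2480 W/m².

I₀ ≈ 2480 W/m²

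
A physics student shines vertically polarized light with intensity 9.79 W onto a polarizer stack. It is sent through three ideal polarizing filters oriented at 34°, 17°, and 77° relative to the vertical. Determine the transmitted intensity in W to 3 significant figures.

I ≈ 1.54 W

I₁ = 9.79 W · cos²(34°) = 6.729 W.
I₂ = I₁ · cos²(17°) = 6.729 · 0.9145 = 6.154 W.
I₃ = I₂ · cos²(60°) = 6.154 · 0.25 = 1.538 W.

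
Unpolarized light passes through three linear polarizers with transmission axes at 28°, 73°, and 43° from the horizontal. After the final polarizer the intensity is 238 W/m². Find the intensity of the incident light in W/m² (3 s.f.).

Unpolarized light through the first polarizer → I₁ = ½ I₀, now polarized at 28°.
I₂ = I₁ cos²(73° − 28°) = 0.5 I₀ · cos²(45°) = 0.25 I₀.
I₃ = I₂ cos²(43° − 73°) = 0.25 I₀ · cos²(30°) = 0.1875 I₀.
So 238 W/m² = 0.1875 I₀, giving I₀ = 238/0.1875 = 1269 W/m².

I₀ ≈ 1270 W/m²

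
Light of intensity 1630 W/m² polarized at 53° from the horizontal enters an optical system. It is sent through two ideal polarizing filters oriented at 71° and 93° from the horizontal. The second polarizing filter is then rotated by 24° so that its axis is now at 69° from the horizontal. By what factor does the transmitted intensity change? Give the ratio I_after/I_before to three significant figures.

I_new/I_old ≈ 1.16

Before rotation:
By Malus's law, I₁ = I₀ cos²(71° − 53°) = I₀ cos²(18°) = 0.9045 I₀.
I₂ = I₁ cos²(93° − 71°) = 0.9045 I₀ · cos²(22°) = 0.7776 I₀.
After rotation:
I₁ = I₀ cos²(71° − 53°) = I₀ cos²(18°) = 0.9045 I₀.
I₂ = I₁ cos²(69° − 71°) = 0.9045 I₀ · cos²(2°) = 0.9034 I₀.
Ratio = 0.9034 / 0.7776 = 1.162.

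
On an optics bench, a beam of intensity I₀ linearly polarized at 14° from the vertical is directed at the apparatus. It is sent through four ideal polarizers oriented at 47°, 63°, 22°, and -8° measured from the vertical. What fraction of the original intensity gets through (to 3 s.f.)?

I₁ = I₀ cos²(47° − 14°) = I₀ cos²(33°) = 0.7034 I₀.
I₂ = I₁ cos²(63° − 47°) = 0.7034 I₀ · cos²(16°) = 0.6499 I₀.
I₃ = I₂ cos²(22° − 63°) = 0.6499 I₀ · cos²(41°) = 0.3702 I₀.
I₄ = I₃ cos²(-8° − 22°) = 0.3702 I₀ · cos²(30°) = 0.2776 I₀.
Transmitted fraction = 0.2776.

≈ 0.278 I₀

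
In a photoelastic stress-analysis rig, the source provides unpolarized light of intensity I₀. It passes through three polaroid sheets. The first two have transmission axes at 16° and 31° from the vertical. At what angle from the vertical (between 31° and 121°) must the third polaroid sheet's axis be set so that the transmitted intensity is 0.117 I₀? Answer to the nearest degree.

θ ≈ 91°

Unpolarized light through the first polarizer → I₁ = ½ I₀, now polarized at 16°.
I₂ = I₁ cos²(31° − 16°) = 0.5 I₀ · cos²(15°) = 0.4665 I₀.
Need I₃/I₀ = 0.117, so cos²(θ − 31°) = 0.117 / 0.4665 = 0.2508.
θ − 31° = arccos(√0.2508) = 59.9°, giving θ ≈ 31 + 59.9 = 90.9°.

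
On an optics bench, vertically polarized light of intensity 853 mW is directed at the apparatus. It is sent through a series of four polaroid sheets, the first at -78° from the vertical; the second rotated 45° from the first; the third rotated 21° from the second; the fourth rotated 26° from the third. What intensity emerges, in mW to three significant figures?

I ≈ 13.0 mW

I₁ = 853 mW · cos²(78°) = 36.87 mW.
I₂ = I₁ · cos²(45°) = 36.87 · 0.5 = 18.44 mW.
I₃ = I₂ · cos²(21°) = 18.44 · 0.8716 = 16.07 mW.
I₄ = I₃ · cos²(26°) = 16.07 · 0.8078 = 12.98 mW.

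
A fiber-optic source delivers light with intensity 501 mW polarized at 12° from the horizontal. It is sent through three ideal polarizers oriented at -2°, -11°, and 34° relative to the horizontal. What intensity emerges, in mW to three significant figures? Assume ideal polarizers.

I ≈ 230 mW

By Malus's law, I₁ = 501 mW · cos²(14°) = 471.7 mW.
I₂ = I₁ · cos²(9°) = 471.7 · 0.9755 = 460.1 mW.
I₃ = I₂ · cos²(45°) = 460.1 · 0.5 = 230.1 mW.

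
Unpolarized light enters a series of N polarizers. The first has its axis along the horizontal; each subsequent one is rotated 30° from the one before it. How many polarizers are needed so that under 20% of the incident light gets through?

N = 5

First polarizer halves the unpolarized light: factor 1/2.
Each further stage multiplies by cos²(30°) = 0.75.
After N polarizers: T = 0.5·0.75^(N−1). Require T < 0.20 ⇒ N−1 > ln(0.20/0.5)/ln(0.75) = 3.19, so N−1 ≥ 4 and N = 5.
Check: N=5 gives T = 0.1582 < 0.20; N=4 gives T = 0.2109.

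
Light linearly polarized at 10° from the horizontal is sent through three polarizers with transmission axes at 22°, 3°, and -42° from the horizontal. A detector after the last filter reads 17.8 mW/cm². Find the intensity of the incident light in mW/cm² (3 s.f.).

I₀ ≈ 41.6 mW/cm²

I₁ = I₀ cos²(22° − 10°) = I₀ cos²(12°) = 0.9568 I₀.
I₂ = I₁ cos²(3° − 22°) = 0.9568 I₀ · cos²(19°) = 0.8554 I₀.
I₃ = I₂ cos²(-42° − 3°) = 0.8554 I₀ · cos²(45°) = 0.4277 I₀.
So 17.8 mW/cm² = 0.4277 I₀, giving I₀ = 17.8/0.4277 = 41.62 mW/cm².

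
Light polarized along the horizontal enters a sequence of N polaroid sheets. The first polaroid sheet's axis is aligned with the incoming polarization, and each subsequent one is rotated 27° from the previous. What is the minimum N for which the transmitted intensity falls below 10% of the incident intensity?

N = 11

First polarizer is aligned with the polarization: full transmission.
Each further stage multiplies by cos²(27°) = 0.7939.
After N polarizers: T = 0.7939^(N−1). Require T < 0.10 ⇒ N−1 > ln(0.10)/ln(0.7939) = 9.98, so N−1 ≥ 10 and N = 11.
Check: N=11 gives T = 0.09945 < 0.10; N=10 gives T = 0.1253.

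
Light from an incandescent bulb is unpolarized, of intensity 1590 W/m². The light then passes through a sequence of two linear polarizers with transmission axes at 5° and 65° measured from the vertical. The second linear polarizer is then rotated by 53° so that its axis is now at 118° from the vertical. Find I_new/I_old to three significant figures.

I_new/I_old ≈ 0.611

Before rotation:
Unpolarized light through the first polarizer → I₁ = ½ I₀, now polarized at 5°.
I₂ = I₁ cos²(65° − 5°) = 0.5 I₀ · cos²(60°) = 0.125 I₀.
After rotation:
Unpolarized light through the first polarizer → I₁ = ½ I₀, now polarized at 5°.
Angle between axes 1 and 2: 67°. I₂ = 0.5 I₀ · cos²(67°) = 0.07634 I₀.
Ratio = 0.07634 / 0.125 = 0.6107.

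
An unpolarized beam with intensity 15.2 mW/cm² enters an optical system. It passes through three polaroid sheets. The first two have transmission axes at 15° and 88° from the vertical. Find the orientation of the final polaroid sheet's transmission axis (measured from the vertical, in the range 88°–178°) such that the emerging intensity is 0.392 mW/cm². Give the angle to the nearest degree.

Unpolarized light through the first polarizer → I₁ = ½ I₀, now polarized at 15°.
I₂ = I₁ cos²(88° − 15°) = 0.5 I₀ · cos²(73°) = 0.04274 I₀.
Target fraction: 0.392 / 15.2 mW/cm² = 0.02579 of I₀.
Need I₃/I₀ = 0.02579, so cos²(θ − 88°) = 0.02579 / 0.04274 = 0.6034.
θ − 88° = arccos(√0.6034) = 39.0°, giving θ ≈ 88 + 39.0 = 127.0°.

θ ≈ 127°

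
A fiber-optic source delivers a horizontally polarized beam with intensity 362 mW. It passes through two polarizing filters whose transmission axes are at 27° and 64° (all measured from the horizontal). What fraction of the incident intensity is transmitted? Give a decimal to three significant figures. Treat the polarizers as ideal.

I₁ = 362 mW · cos²(27°) = 287.4 mW.
I₂ = I₁ · cos²(37°) = 287.4 · 0.6378 = 183.3 mW.
Transmitted fraction = 0.5064.

I/I₀ ≈ 0.506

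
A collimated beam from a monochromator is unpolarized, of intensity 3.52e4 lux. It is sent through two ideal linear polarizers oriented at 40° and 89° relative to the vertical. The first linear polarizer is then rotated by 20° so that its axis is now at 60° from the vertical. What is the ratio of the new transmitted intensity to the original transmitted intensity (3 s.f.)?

I_new/I_old ≈ 1.78

Before rotation:
Unpolarized light through the first polarizer → I₁ = ½ I₀, now polarized at 40°.
I₂ = I₁ cos²(89° − 40°) = 0.5 I₀ · cos²(49°) = 0.2152 I₀.
After rotation:
Unpolarized light through the first polarizer → I₁ = ½ I₀, now polarized at 60°.
I₂ = I₁ cos²(89° − 60°) = 0.5 I₀ · cos²(29°) = 0.3825 I₀.
Ratio = 0.3825 / 0.2152 = 1.777.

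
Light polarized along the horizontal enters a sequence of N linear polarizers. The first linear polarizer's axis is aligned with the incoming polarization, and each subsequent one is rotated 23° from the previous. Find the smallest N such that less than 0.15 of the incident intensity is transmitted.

N = 13

First polarizer is aligned with the polarization: full transmission.
Each further stage multiplies by cos²(23°) = 0.8473.
After N polarizers: T = 0.8473^(N−1). Require T < 0.15 ⇒ N−1 > ln(0.15)/ln(0.8473) = 11.45, so N−1 ≥ 12 and N = 13.
Check: N=13 gives T = 0.137 < 0.15; N=12 gives T = 0.1616.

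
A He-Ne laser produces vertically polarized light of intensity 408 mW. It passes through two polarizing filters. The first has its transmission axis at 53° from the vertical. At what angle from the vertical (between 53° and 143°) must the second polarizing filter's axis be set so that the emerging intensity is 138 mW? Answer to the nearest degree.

I₁ = I₀ cos²(53° − 0°) = I₀ cos²(53°) = 0.3622 I₀.
Target fraction: 138 / 408 mW = 0.3382 of I₀.
Need I₂/I₀ = 0.3382, so cos²(θ − 53°) = 0.3382 / 0.3622 = 0.9339.
θ − 53° = arccos(√0.9339) = 14.9°, giving θ ≈ 53 + 14.9 = 67.9°.

θ ≈ 68°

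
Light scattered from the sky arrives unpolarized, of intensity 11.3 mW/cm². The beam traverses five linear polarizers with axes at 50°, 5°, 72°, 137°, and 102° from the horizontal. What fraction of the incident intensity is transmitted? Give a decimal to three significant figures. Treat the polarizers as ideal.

I/I₀ ≈ 0.00457

Unpolarized light through the first polarizer → I₁ = 11.3 mW/cm²/2 = 5.65 mW/cm², polarized at 50°.
I₂ = I₁ · cos²(45°) = 5.65 · 0.5 = 2.825 mW/cm².
I₃ = I₂ · cos²(67°) = 2.825 · 0.1527 = 0.4313 mW/cm².
I₄ = I₃ · cos²(65°) = 0.4313 · 0.1786 = 0.07703 mW/cm².
I₅ = I₄ · cos²(35°) = 0.07703 · 0.671 = 0.05169 mW/cm².
Transmitted fraction = 0.004574.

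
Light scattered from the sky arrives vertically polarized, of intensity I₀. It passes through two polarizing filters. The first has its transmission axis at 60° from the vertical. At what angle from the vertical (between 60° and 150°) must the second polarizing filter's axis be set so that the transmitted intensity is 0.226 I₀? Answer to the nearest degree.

θ ≈ 78°

I₁ = I₀ cos²(60° − 0°) = I₀ cos²(60°) = 0.25 I₀.
Need I₂/I₀ = 0.226, so cos²(θ − 60°) = 0.226 / 0.25 = 0.904.
θ − 60° = arccos(√0.904) = 18.0°, giving θ ≈ 60 + 18.0 = 78.0°.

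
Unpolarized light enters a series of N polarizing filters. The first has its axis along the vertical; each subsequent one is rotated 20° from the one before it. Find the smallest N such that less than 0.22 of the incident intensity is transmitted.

First polarizer halves the unpolarized light: factor 1/2.
Each further stage multiplies by cos²(20°) = 0.883.
After N polarizers: T = 0.5·0.883^(N−1). Require T < 0.22 ⇒ N−1 > ln(0.22/0.5)/ln(0.883) = 6.60, so N−1 ≥ 7 and N = 8.
Check: N=8 gives T = 0.2093 < 0.22; N=7 gives T = 0.237.

N = 8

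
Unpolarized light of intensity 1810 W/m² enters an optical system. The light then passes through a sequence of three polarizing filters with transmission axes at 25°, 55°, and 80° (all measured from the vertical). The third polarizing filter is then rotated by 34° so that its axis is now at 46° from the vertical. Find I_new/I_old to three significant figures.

I_new/I_old ≈ 1.19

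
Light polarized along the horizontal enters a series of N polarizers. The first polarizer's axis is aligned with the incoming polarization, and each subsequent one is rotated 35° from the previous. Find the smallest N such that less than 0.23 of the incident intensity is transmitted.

N = 5

First polarizer is aligned with the polarization: full transmission.
Each further stage multiplies by cos²(35°) = 0.671.
After N polarizers: T = 0.671^(N−1). Require T < 0.23 ⇒ N−1 > ln(0.23)/ln(0.671) = 3.68, so N−1 ≥ 4 and N = 5.
Check: N=5 gives T = 0.2027 < 0.23; N=4 gives T = 0.3021.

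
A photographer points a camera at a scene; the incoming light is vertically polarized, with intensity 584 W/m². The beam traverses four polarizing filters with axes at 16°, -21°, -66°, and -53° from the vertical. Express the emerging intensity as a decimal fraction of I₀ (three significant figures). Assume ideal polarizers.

I₁ = 584 W/m² · cos²(16°) = 539.6 W/m².
I₂ = I₁ · cos²(37°) = 539.6 · 0.6378 = 344.2 W/m².
I₃ = I₂ · cos²(45°) = 344.2 · 0.5 = 172.1 W/m².
I₄ = I₃ · cos²(13°) = 172.1 · 0.9494 = 163.4 W/m².
Transmitted fraction = 0.2798.

I/I₀ ≈ 0.280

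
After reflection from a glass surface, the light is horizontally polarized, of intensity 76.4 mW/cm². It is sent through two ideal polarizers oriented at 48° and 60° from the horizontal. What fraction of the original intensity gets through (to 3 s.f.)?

I/I₀ ≈ 0.428

I₁ = 76.4 mW/cm² · cos²(48°) = 34.21 mW/cm².
I₂ = I₁ · cos²(12°) = 34.21 · 0.9568 = 32.73 mW/cm².
Transmitted fraction = 0.4284.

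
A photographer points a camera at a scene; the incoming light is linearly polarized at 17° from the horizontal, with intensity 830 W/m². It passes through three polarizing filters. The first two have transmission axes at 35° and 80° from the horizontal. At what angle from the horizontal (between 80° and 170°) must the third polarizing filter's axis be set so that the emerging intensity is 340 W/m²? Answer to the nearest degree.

θ ≈ 98°

I₁ = I₀ cos²(35° − 17°) = I₀ cos²(18°) = 0.9045 I₀.
I₂ = I₁ cos²(80° − 35°) = 0.9045 I₀ · cos²(45°) = 0.4523 I₀.
Target fraction: 340 / 830 W/m² = 0.4096 of I₀.
Need I₃/I₀ = 0.4096, so cos²(θ − 80°) = 0.4096 / 0.4523 = 0.9058.
θ − 80° = arccos(√0.9058) = 17.9°, giving θ ≈ 80 + 17.9 = 97.9°.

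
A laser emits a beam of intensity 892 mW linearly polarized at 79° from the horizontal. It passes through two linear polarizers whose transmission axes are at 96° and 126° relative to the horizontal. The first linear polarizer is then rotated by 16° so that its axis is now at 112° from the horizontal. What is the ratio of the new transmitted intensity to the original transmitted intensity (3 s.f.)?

I_new/I_old ≈ 0.965

Before rotation:
I₁ = I₀ cos²(96° − 79°) = I₀ cos²(17°) = 0.9145 I₀.
I₂ = I₁ cos²(126° − 96°) = 0.9145 I₀ · cos²(30°) = 0.6859 I₀.
After rotation:
I₁ = I₀ cos²(112° − 79°) = I₀ cos²(33°) = 0.7034 I₀.
I₂ = I₁ cos²(126° − 112°) = 0.7034 I₀ · cos²(14°) = 0.6622 I₀.
Ratio = 0.6622 / 0.6859 = 0.9655.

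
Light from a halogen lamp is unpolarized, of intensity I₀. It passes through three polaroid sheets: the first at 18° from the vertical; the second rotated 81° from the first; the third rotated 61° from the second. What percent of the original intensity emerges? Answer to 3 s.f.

≈ 0.288%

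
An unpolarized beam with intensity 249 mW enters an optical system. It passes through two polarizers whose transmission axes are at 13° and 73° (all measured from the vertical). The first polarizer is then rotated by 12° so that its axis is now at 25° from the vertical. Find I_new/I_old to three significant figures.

I_new/I_old ≈ 1.79

Before rotation:
Unpolarized light through the first polarizer → I₁ = ½ I₀, now polarized at 13°.
I₂ = I₁ cos²(73° − 13°) = 0.5 I₀ · cos²(60°) = 0.125 I₀.
After rotation:
Unpolarized light through the first polarizer → I₁ = ½ I₀, now polarized at 25°.
I₂ = I₁ cos²(73° − 25°) = 0.5 I₀ · cos²(48°) = 0.2239 I₀.
Ratio = 0.2239 / 0.125 = 1.791.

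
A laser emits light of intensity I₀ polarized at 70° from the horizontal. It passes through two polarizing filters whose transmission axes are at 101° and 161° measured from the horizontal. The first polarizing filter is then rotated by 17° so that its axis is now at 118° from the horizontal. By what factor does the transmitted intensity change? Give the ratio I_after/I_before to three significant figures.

I_new/I_old ≈ 1.30

Before rotation:
By Malus's law, I₁ = I₀ cos²(101° − 70°) = I₀ cos²(31°) = 0.7347 I₀.
I₂ = I₁ cos²(161° − 101°) = 0.7347 I₀ · cos²(60°) = 0.1837 I₀.
After rotation:
I₁ = I₀ cos²(118° − 70°) = I₀ cos²(48°) = 0.4477 I₀.
I₂ = I₁ cos²(161° − 118°) = 0.4477 I₀ · cos²(43°) = 0.2395 I₀.
Ratio = 0.2395 / 0.1837 = 1.304.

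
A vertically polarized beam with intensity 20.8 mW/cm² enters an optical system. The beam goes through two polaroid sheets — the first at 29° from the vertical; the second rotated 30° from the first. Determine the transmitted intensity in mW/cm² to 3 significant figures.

By Malus's law, I₁ = 20.8 mW/cm² · cos²(29°) = 15.91 mW/cm².
I₂ = I₁ · cos²(30°) = 15.91 · 0.75 = 11.93 mW/cm².

I ≈ 11.9 mW/cm²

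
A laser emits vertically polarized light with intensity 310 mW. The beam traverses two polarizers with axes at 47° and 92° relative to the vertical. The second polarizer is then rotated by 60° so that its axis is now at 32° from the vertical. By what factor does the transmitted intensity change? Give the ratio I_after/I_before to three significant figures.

I_new/I_old ≈ 1.87

Before rotation:
By Malus's law, I₁ = I₀ cos²(47° − 0°) = I₀ cos²(47°) = 0.4651 I₀.
I₂ = I₁ cos²(92° − 47°) = 0.4651 I₀ · cos²(45°) = 0.2326 I₀.
After rotation:
I₁ = I₀ cos²(47° − 0°) = I₀ cos²(47°) = 0.4651 I₀.
I₂ = I₁ cos²(32° − 47°) = 0.4651 I₀ · cos²(15°) = 0.434 I₀.
Ratio = 0.434 / 0.2326 = 1.866.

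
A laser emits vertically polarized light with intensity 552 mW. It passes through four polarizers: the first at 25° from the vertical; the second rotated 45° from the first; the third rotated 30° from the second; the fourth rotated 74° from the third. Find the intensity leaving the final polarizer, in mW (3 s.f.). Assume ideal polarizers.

By Malus's law, I₁ = 552 mW · cos²(25°) = 453.4 mW.
I₂ = I₁ · cos²(45°) = 453.4 · 0.5 = 226.7 mW.
I₃ = I₂ · cos²(30°) = 226.7 · 0.75 = 170 mW.
I₄ = I₃ · cos²(74°) = 170 · 0.07598 = 12.92 mW.

I ≈ 12.9 mW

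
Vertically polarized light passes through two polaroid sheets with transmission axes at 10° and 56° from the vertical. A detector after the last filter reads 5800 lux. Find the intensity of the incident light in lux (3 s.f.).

I₀ ≈ 1.24e4 lux

I₁ = I₀ cos²(10° − 0°) = I₀ cos²(10°) = 0.9698 I₀.
I₂ = I₁ cos²(56° − 10°) = 0.9698 I₀ · cos²(46°) = 0.468 I₀.
So 5800 lux = 0.468 I₀, giving I₀ = 5800/0.468 = 1.239e+04 lux.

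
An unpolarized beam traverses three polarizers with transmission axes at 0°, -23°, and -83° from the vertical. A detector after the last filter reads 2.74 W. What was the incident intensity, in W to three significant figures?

I₀ ≈ 25.9 W

Unpolarized light through the first polarizer → I₁ = ½ I₀, now polarized at 0°.
I₂ = I₁ cos²(-23° − 0°) = 0.5 I₀ · cos²(23°) = 0.4237 I₀.
I₃ = I₂ cos²(-83° + 23°) = 0.4237 I₀ · cos²(60°) = 0.1059 I₀.
So 2.74 W = 0.1059 I₀, giving I₀ = 2.74/0.1059 = 25.87 W.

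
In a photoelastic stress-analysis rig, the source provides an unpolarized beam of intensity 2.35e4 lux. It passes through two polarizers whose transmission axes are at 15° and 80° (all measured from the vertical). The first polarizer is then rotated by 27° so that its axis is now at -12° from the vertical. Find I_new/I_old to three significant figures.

I_new/I_old ≈ 0.00682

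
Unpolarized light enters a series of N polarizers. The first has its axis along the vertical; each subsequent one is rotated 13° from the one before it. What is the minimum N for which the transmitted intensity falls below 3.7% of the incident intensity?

First polarizer halves the unpolarized light: factor 1/2.
Each further stage multiplies by cos²(13°) = 0.9494.
After N polarizers: T = 0.5·0.9494^(N−1). Require T < 0.037 ⇒ N−1 > ln(0.037/0.5)/ln(0.9494) = 50.14, so N−1 ≥ 51 and N = 52.
Check: N=52 gives T = 0.03538 < 0.037; N=51 gives T = 0.03727.

N = 52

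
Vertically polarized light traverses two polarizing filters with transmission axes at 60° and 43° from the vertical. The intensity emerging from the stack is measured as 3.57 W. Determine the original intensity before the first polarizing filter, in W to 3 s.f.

I₀ ≈ 15.6 W

I₁ = I₀ cos²(60° − 0°) = I₀ cos²(60°) = 0.25 I₀.
I₂ = I₁ cos²(43° − 60°) = 0.25 I₀ · cos²(17°) = 0.2286 I₀.
So 3.57 W = 0.2286 I₀, giving I₀ = 3.57/0.2286 = 15.61 W.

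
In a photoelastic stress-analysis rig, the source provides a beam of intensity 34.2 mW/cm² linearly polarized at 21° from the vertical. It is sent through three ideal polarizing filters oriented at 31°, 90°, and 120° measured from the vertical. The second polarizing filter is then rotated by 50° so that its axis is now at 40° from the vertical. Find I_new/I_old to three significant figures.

Before rotation:
By Malus's law, I₁ = I₀ cos²(31° − 21°) = I₀ cos²(10°) = 0.9698 I₀.
I₂ = I₁ cos²(90° − 31°) = 0.9698 I₀ · cos²(59°) = 0.2573 I₀.
I₃ = I₂ cos²(120° − 90°) = 0.2573 I₀ · cos²(30°) = 0.1929 I₀.
After rotation:
I₁ = I₀ cos²(31° − 21°) = I₀ cos²(10°) = 0.9698 I₀.
I₂ = I₁ cos²(40° − 31°) = 0.9698 I₀ · cos²(9°) = 0.9461 I₀.
I₃ = I₂ cos²(120° − 40°) = 0.9461 I₀ · cos²(80°) = 0.02853 I₀.
Ratio = 0.02853 / 0.1929 = 0.1479.

I_new/I_old ≈ 0.148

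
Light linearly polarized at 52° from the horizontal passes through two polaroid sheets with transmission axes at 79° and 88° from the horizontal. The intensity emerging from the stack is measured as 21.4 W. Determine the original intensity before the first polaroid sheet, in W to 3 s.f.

I₁ = I₀ cos²(79° − 52°) = I₀ cos²(27°) = 0.7939 I₀.
I₂ = I₁ cos²(88° − 79°) = 0.7939 I₀ · cos²(9°) = 0.7745 I₀.
So 21.4 W = 0.7745 I₀, giving I₀ = 21.4/0.7745 = 27.63 W.

I₀ ≈ 27.6 W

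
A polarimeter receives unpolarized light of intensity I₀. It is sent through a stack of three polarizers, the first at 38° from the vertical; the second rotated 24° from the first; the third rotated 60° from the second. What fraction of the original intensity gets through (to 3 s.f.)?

≈ 0.104 I₀

Unpolarized light through the first polarizer → I₁ = ½ I₀, now polarized at 38°.
I₂ = I₁ cos²(24°) = 0.5 · 0.8346 I₀ = 0.4173 I₀.
I₃ = I₂ cos²(60°) = 0.4173 · 0.25 I₀ = 0.1043 I₀.
Transmitted fraction = 0.1043.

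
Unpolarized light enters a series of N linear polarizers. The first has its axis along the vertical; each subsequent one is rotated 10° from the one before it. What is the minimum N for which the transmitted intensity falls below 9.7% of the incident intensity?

First polarizer halves the unpolarized light: factor 1/2.
Each further stage multiplies by cos²(10°) = 0.9698.
After N polarizers: T = 0.5·0.9698^(N−1). Require T < 0.097 ⇒ N−1 > ln(0.097/0.5)/ln(0.9698) = 53.56, so N−1 ≥ 54 and N = 55.
Check: N=55 gives T = 0.0957 < 0.097; N=54 gives T = 0.09868.

N = 55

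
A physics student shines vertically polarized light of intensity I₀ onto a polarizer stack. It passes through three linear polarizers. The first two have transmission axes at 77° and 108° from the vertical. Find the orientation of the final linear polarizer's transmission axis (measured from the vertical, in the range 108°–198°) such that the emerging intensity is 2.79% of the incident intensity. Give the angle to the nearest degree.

I₁ = I₀ cos²(77° − 0°) = I₀ cos²(77°) = 0.0506 I₀.
I₂ = I₁ cos²(108° − 77°) = 0.0506 I₀ · cos²(31°) = 0.03718 I₀.
Need I₃/I₀ = 0.0279, so cos²(θ − 108°) = 0.0279 / 0.03718 = 0.7504.
θ − 108° = arccos(√0.7504) = 30.0°, giving θ ≈ 108 + 30.0 = 138.0°.

θ ≈ 138°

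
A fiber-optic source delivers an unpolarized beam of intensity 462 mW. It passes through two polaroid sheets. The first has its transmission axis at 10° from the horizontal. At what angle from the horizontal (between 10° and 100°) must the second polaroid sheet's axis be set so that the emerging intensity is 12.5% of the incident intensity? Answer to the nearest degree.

Unpolarized light through the first polarizer → I₁ = ½ I₀, now polarized at 10°.
Need I₂/I₀ = 0.125, so cos²(θ − 10°) = 0.125 / 0.5 = 0.25.
θ − 10° = arccos(√0.25) = 60.0°, giving θ ≈ 10 + 60.0 = 70.0°.

θ ≈ 70°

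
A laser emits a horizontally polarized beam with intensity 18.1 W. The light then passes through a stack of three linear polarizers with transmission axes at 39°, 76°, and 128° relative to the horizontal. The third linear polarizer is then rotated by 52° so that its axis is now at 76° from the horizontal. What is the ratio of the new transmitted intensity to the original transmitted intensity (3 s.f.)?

Before rotation:
By Malus's law, I₁ = I₀ cos²(39° − 0°) = I₀ cos²(39°) = 0.604 I₀.
I₂ = I₁ cos²(76° − 39°) = 0.604 I₀ · cos²(37°) = 0.3852 I₀.
I₃ = I₂ cos²(128° − 76°) = 0.3852 I₀ · cos²(52°) = 0.146 I₀.
After rotation:
I₁ = I₀ cos²(39° − 0°) = I₀ cos²(39°) = 0.604 I₀.
I₂ = I₁ cos²(76° − 39°) = 0.604 I₀ · cos²(37°) = 0.3852 I₀.
I₃ = I₂ cos²(76° − 76°) = 0.3852 I₀ · cos²(0°) = 0.3852 I₀.
Ratio = 0.3852 / 0.146 = 2.638.

I_new/I_old ≈ 2.64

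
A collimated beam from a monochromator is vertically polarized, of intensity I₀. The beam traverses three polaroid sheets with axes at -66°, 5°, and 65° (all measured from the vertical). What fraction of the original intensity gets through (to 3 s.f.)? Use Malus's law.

≈ 0.00438 I₀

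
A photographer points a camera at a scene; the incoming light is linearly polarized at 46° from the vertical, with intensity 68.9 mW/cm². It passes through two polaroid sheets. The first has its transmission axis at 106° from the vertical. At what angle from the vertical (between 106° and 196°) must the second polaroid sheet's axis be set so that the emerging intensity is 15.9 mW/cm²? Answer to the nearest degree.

θ ≈ 122°

By Malus's law, I₁ = I₀ cos²(106° − 46°) = I₀ cos²(60°) = 0.25 I₀.
Target fraction: 15.9 / 68.9 mW/cm² = 0.2308 of I₀.
Need I₂/I₀ = 0.2308, so cos²(θ − 106°) = 0.2308 / 0.25 = 0.9231.
θ − 106° = arccos(√0.9231) = 16.1°, giving θ ≈ 106 + 16.1 = 122.1°.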